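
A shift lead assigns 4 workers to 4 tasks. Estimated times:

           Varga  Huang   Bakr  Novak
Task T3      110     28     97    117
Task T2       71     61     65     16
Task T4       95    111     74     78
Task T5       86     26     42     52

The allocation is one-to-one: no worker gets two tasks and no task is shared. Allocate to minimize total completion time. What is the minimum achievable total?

Treat this as an assignment problem: match each worker to one task.
Optimal: Varga→Task T4 (95 min), Huang→Task T3 (28 min), Bakr→Task T5 (42 min), Novak→Task T2 (16 min) — total 95+28+42+16 = 181 min.
Row-greedy (each worker in turn takes its cheapest remaining task) gives 288 min, worse by 107.
Next-best assignment: Varga→Task T5, Huang→Task T3, Bakr→Task T4, Novak→Task T2 = 204 min.
Checked against all permutations: 181 min is optimal.

Minimum total: 181 min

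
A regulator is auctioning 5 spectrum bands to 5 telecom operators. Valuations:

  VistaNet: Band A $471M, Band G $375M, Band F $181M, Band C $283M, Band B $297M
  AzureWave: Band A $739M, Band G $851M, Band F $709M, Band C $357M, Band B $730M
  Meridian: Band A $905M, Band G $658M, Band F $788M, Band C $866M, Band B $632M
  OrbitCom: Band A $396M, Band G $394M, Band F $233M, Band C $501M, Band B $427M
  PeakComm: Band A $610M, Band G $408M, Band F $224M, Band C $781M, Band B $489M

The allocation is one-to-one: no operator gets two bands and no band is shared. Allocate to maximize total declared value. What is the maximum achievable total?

Treat this as an assignment problem: match each operator to one band.
Optimal: VistaNet→Band A ($471M), AzureWave→Band G ($851M), Meridian→Band F ($788M), OrbitCom→Band B ($427M), PeakComm→Band C ($781M) — total 471+851+788+427+781 = $3318M.
Max-entry greedy (repeatedly take the single best remaining cell) gives $3145M, worse by 173.
Swapping PeakComm↔OrbitCom (PeakComm→Band B $489M, OrbitCom→Band C $501M) loses 218.
Every other assignment is strictly worse.

Max total: $3318M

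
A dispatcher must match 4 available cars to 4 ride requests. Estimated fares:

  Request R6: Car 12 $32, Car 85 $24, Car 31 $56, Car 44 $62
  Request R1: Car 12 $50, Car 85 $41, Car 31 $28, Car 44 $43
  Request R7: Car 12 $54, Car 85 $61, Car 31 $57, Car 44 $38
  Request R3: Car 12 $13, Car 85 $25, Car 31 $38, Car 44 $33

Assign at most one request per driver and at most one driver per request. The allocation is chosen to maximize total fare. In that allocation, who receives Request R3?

Car 31 receives Request R3.

Optimal: Car 12→Request R1 ($50), Car 85→Request R7 ($61), Car 31→Request R3 ($38), Car 44→Request R6 ($62) — total 50+61+38+62 = $211.
Row-greedy (each driver in turn takes its best remaining request) gives $184, worse by 27.
Next-best assignment: Car 12→Request R1, Car 85→Request R7, Car 31→Request R6, Car 44→Request R3 = $200.
Swapping Car 12↔Car 85 (Car 12→Request R7 $54, Car 85→Request R1 $41) loses 16.
No other one-to-one assignment exceeds $211.
Car 31's own top request is Request R7 ($57), but forcing Car 31→Request R7 and reassigning the rest optimally gives only $194 — worse by 17.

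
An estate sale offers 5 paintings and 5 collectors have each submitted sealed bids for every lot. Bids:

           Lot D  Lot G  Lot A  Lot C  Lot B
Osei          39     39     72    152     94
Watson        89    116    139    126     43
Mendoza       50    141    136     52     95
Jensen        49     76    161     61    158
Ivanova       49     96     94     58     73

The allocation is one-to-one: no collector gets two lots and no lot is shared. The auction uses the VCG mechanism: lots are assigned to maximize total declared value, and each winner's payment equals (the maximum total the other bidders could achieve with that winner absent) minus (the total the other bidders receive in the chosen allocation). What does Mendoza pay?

Mendoza pays $47.

Efficient allocation: Osei→Lot C ($152), Watson→Lot A ($139), Mendoza→Lot G ($141), Jensen→Lot B ($158), Ivanova→Lot D ($49); total welfare W = $639.
Mendoza receives Lot G at value $141, so the others get W − 141 = $498.
Without Mendoza: best allocation of the remaining 4 bidders over all 5 lots is Osei→Lot C ($152), Watson→Lot A ($139), Jensen→Lot B ($158), Ivanova→Lot G ($96), total $545.
VCG payment = (others' best without Mendoza) − (others' welfare with Mendoza) = 545 − 498 = $47.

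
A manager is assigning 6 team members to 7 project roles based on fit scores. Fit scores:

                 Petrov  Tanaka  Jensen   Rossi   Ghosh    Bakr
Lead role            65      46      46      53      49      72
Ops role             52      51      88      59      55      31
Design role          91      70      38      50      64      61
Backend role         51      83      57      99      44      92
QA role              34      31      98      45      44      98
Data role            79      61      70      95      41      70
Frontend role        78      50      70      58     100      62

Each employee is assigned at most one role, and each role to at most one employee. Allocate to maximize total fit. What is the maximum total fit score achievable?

Optimal: Petrov→Design role (91 pts), Tanaka→Backend role (83 pts), Jensen→Ops role (88 pts), Rossi→Data role (95 pts), Ghosh→Frontend role (100 pts), Bakr→QA role (98 pts) — total 91+83+88+95+100+98 = 555 pts.
Column-greedy (each role in turn goes to its best remaining employee) gives 455 pts, worse by 100.
Next-best assignment: Petrov→Design role, Tanaka→Backend role, Jensen→QA role, Rossi→Data role, Ghosh→Frontend role, Bakr→Lead role = 539 pts.
No other one-to-one assignment exceeds 555 pts.

Maximum total: 555 pts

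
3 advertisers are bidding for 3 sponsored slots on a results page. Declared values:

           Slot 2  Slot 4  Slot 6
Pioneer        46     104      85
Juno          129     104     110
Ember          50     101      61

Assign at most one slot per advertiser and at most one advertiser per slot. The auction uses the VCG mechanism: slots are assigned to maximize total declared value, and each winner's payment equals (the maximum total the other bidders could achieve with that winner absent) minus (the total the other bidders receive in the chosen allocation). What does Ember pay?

Efficient allocation: Pioneer→Slot 6 ($85), Juno→Slot 2 ($129), Ember→Slot 4 ($101); total welfare W = $315.
Ember receives Slot 4 at value $101, so the others get W − 101 = $214.
Without Ember: best allocation of the remaining 2 bidders over all 3 slots is Pioneer→Slot 4 ($104), Juno→Slot 2 ($129), total $233.
VCG payment = (others' best without Ember) − (others' welfare with Ember) = 233 − 214 = $19.

Ember pays $19.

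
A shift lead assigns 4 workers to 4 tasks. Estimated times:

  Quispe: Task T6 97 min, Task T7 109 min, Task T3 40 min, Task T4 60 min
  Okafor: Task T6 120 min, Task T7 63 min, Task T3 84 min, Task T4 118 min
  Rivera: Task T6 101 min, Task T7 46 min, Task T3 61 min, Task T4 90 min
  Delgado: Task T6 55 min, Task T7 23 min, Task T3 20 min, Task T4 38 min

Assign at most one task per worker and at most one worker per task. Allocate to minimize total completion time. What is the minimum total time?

Minimum total: 239 min

Optimal: Quispe→Task T4 (60 min), Okafor→Task T7 (63 min), Rivera→Task T3 (61 min), Delgado→Task T6 (55 min) — total 60+63+61+55 = 239 min.
Row-greedy (each worker in turn takes its cheapest remaining task) gives 248 min, worse by 9.
Swapping Delgado↔Okafor (Delgado→Task T7 23 min, Okafor→Task T6 120 min) adds 25.
Checked against all permutations: 239 min is optimal.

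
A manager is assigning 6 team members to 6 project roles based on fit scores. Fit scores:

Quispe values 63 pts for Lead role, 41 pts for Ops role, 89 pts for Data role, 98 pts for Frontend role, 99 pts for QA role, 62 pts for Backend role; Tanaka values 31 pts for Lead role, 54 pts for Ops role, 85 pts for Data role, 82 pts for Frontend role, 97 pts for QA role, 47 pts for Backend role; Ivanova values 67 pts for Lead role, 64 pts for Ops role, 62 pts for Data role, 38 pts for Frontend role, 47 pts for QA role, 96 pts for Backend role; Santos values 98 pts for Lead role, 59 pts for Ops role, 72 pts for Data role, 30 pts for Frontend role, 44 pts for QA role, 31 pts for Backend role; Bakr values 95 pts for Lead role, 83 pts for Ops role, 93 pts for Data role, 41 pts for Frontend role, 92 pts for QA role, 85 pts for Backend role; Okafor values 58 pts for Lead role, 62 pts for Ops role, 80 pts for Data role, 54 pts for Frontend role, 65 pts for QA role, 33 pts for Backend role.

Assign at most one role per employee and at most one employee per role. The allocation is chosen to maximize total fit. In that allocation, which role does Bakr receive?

Optimal: Quispe→Frontend role (98 pts), Tanaka→QA role (97 pts), Ivanova→Backend role (96 pts), Santos→Lead role (98 pts), Bakr→Ops role (83 pts), Okafor→Data role (80 pts) — total 98+97+96+98+83+80 = 552 pts.
Row-greedy (each employee in turn takes its best remaining role) gives 515 pts, worse by 37.
Bakr's own top role is Lead role (95 pts), but forcing Bakr→Lead role and reassigning the rest optimally gives only 525 pts — worse by 27.

Bakr receives Ops role.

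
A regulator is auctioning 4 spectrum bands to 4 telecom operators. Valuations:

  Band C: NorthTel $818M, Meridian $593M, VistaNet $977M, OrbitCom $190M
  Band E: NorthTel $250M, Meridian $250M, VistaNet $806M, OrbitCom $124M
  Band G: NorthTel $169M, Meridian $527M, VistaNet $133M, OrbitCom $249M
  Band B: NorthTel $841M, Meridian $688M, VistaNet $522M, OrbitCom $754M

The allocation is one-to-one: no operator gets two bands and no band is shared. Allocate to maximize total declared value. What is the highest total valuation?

Optimal: NorthTel→Band C ($818M), Meridian→Band G ($527M), VistaNet→Band E ($806M), OrbitCom→Band B ($754M) — total 818+527+806+754 = $2905M.
Column-greedy (each band in turn goes to its best remaining operator) gives $2508M, worse by 397.
Next-best assignment: NorthTel→Band C, Meridian→Band B, VistaNet→Band E, OrbitCom→Band G = $2561M.
Swapping OrbitCom↔Meridian (OrbitCom→Band G $249M, Meridian→Band B $688M) loses 344.

Max total: $2905M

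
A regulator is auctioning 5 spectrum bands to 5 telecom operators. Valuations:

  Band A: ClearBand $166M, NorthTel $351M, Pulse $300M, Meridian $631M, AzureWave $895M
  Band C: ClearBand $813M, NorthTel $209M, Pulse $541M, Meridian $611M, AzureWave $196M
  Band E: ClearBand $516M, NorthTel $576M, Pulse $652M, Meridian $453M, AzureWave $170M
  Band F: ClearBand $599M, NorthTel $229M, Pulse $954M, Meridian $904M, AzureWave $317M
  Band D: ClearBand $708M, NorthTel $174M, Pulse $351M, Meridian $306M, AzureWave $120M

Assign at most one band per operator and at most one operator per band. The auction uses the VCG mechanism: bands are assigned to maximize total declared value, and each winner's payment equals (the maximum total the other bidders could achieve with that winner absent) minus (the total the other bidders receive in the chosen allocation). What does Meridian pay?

Meridian pays $105M.

Efficient allocation: ClearBand→Band D ($708M), NorthTel→Band E ($576M), Pulse→Band F ($954M), Meridian→Band C ($611M), AzureWave→Band A ($895M); total welfare W = $3744M.
Meridian receives Band C at value $611M, so the others get W − 611 = $3133M.
Without Meridian: best allocation of the remaining 4 bidders over all 5 bands is ClearBand→Band C ($813M), NorthTel→Band E ($576M), Pulse→Band F ($954M), AzureWave→Band A ($895M), total $3238M.
VCG payment = (others' best without Meridian) − (others' welfare with Meridian) = 3238 − 3133 = $105M.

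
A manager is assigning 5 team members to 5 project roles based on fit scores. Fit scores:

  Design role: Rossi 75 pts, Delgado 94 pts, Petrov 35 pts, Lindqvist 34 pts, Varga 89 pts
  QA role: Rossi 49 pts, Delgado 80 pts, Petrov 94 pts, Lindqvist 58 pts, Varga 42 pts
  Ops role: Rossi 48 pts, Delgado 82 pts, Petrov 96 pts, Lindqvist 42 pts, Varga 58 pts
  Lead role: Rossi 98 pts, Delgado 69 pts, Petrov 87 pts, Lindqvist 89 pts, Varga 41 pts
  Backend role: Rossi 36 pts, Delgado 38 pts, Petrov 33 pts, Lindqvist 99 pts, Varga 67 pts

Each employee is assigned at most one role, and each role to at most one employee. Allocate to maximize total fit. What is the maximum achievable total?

Optimal: Rossi→Lead role (98 pts), Delgado→QA role (80 pts), Petrov→Ops role (96 pts), Lindqvist→Backend role (99 pts), Varga→Design role (89 pts) — total 98+80+96+99+89 = 462 pts.
Row-greedy (each employee in turn takes its best remaining role) gives 429 pts, worse by 33.
Checked against all permutations: 462 pts is optimal.

Max total: 462 pts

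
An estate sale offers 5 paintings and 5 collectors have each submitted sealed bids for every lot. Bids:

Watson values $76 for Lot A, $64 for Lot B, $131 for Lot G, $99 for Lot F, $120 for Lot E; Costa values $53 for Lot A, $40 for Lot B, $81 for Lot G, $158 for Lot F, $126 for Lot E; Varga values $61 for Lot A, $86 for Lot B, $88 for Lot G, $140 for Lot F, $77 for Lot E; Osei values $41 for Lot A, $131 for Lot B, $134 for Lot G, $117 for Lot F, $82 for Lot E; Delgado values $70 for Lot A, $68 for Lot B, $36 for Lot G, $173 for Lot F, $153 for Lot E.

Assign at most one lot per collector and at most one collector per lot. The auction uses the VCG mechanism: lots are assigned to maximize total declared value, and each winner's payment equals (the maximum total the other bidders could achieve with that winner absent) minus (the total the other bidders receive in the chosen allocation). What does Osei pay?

Osei pays $25.

Efficient allocation: Watson→Lot G ($131), Costa→Lot F ($158), Varga→Lot A ($61), Osei→Lot B ($131), Delgado→Lot E ($153); total welfare W = $634.
Osei receives Lot B at value $131, so the others get W − 131 = $503.
Without Osei: best allocation of the remaining 4 bidders over all 5 lots is Watson→Lot G ($131), Costa→Lot F ($158), Varga→Lot B ($86), Delgado→Lot E ($153), total $528.
VCG payment = (others' best without Osei) − (others' welfare with Osei) = 528 − 503 = $25.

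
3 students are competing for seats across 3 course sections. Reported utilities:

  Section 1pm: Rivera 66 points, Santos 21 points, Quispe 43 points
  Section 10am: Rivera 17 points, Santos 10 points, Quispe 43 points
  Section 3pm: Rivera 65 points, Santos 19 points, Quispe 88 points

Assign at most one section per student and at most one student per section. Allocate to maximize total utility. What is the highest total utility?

Maximum total: 164 points

Optimal: Rivera→Section 1pm (66 points), Santos→Section 10am (10 points), Quispe→Section 3pm (88 points) — total 66+10+88 = 164 points.
Column-greedy (each section in turn goes to its best remaining student) gives 128 points, worse by 36.
Next-best assignment: Rivera→Section 3pm, Santos→Section 1pm, Quispe→Section 10am = 129 points.
No other one-to-one assignment exceeds 164 points.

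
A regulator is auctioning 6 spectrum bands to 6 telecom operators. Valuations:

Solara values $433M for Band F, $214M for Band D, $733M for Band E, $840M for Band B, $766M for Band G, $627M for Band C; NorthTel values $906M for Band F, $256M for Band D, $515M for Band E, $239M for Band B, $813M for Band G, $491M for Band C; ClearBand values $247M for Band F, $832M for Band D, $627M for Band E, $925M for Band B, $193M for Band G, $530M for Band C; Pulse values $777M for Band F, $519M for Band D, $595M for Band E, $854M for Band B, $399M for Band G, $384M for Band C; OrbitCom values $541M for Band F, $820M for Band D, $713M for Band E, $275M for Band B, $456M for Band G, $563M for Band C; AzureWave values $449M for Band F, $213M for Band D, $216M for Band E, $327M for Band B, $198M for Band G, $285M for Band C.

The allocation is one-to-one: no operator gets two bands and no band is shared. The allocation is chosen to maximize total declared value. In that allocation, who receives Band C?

AzureWave receives Band C.

Optimal: Solara→Band G ($766M), NorthTel→Band F ($906M), ClearBand→Band D ($832M), Pulse→Band B ($854M), OrbitCom→Band E ($713M), AzureWave→Band C ($285M) — total 766+906+832+854+713+285 = $4356M.
Max-entry greedy (repeatedly take the single best remaining cell) gives $4297M, worse by 59.
Next-best assignment: Solara→Band E, NorthTel→Band G, ClearBand→Band B, Pulse→Band F, OrbitCom→Band D, AzureWave→Band C = $4353M.
AzureWave's own top band is Band F ($449M), but forcing AzureWave→Band F and reassigning the rest optimally gives only $4288M — worse by 68.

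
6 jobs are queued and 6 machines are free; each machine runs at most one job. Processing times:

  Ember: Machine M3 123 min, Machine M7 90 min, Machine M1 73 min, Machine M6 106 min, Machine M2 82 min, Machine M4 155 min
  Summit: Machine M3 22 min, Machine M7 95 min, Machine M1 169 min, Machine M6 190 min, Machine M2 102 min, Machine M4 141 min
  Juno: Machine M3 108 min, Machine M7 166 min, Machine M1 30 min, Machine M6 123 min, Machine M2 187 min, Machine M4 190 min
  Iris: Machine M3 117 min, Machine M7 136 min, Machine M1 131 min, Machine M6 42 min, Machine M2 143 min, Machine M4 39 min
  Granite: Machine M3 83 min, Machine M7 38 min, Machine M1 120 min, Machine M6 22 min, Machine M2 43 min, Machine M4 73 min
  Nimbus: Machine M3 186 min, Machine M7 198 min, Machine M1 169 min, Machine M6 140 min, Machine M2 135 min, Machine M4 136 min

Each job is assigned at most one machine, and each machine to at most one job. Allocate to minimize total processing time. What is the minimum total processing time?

Min total: 338 min

Optimal: Ember→Machine M7 (90 min), Summit→Machine M3 (22 min), Juno→Machine M1 (30 min), Iris→Machine M4 (39 min), Granite→Machine M6 (22 min), Nimbus→Machine M2 (135 min) — total 90+22+30+39+22+135 = 338 min.
Column-greedy (each machine in turn goes to its cheapest remaining job) gives 350 min, worse by 12.
Next-best assignment: Ember→Machine M2, Summit→Machine M3, Juno→Machine M1, Iris→Machine M6, Granite→Machine M7, Nimbus→Machine M4 = 350 min.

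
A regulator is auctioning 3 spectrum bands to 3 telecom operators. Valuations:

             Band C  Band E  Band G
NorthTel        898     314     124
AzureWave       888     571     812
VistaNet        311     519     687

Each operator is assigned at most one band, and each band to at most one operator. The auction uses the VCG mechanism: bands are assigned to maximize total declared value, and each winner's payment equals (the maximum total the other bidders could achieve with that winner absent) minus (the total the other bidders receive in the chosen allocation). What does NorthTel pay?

Efficient allocation: NorthTel→Band C ($898M), AzureWave→Band G ($812M), VistaNet→Band E ($519M); total welfare W = $2229M.
NorthTel receives Band C at value $898M, so the others get W − 898 = $1331M.
Without NorthTel: best allocation of the remaining 2 bidders over all 3 bands is AzureWave→Band C ($888M), VistaNet→Band G ($687M), total $1575M.
VCG payment = (others' best without NorthTel) − (others' welfare with NorthTel) = 1575 − 1331 = $244M.

NorthTel pays $244M.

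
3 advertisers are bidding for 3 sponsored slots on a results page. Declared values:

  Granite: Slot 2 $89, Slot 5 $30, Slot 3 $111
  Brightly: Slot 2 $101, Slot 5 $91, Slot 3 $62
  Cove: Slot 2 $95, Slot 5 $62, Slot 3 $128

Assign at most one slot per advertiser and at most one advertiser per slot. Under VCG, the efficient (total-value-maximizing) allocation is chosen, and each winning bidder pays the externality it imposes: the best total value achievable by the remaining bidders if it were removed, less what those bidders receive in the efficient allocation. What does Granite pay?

Efficient allocation: Granite→Slot 2 ($89), Brightly→Slot 5 ($91), Cove→Slot 3 ($128); total welfare W = $308.
Granite receives Slot 2 at value $89, so the others get W − 89 = $219.
Without Granite: best allocation of the remaining 2 bidders over all 3 slots is Brightly→Slot 2 ($101), Cove→Slot 3 ($128), total $229.
VCG payment = (others' best without Granite) − (others' welfare with Granite) = 229 − 219 = $10.

Granite pays $10.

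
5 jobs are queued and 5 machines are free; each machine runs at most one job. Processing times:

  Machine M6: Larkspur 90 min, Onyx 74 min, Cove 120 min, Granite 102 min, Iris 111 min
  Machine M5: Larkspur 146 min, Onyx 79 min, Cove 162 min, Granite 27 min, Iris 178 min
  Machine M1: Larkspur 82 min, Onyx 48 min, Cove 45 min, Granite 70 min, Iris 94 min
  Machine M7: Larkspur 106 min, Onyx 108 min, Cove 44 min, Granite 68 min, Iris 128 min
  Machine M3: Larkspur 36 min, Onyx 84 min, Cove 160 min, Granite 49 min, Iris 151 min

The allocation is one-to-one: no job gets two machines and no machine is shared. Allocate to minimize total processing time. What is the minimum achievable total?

Treat this as an assignment problem: match each job to one machine.
Optimal: Larkspur→Machine M3 (36 min), Onyx→Machine M1 (48 min), Cove→Machine M7 (44 min), Granite→Machine M5 (27 min), Iris→Machine M6 (111 min) — total 36+48+44+27+111 = 266 min.
Column-greedy (each machine in turn goes to its cheapest remaining job) gives 403 min, worse by 137.
Every other assignment is strictly worse.

Min total: 266 min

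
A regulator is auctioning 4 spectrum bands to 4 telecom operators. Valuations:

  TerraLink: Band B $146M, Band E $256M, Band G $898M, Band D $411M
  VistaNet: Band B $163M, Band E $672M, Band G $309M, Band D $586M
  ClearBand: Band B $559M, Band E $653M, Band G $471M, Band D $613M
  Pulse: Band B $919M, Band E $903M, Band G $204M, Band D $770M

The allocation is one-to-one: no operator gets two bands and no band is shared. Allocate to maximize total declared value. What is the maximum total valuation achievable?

Maximum total: $3102M

Optimal: TerraLink→Band G ($898M), VistaNet→Band E ($672M), ClearBand→Band D ($613M), Pulse→Band B ($919M) — total 898+672+613+919 = $3102M.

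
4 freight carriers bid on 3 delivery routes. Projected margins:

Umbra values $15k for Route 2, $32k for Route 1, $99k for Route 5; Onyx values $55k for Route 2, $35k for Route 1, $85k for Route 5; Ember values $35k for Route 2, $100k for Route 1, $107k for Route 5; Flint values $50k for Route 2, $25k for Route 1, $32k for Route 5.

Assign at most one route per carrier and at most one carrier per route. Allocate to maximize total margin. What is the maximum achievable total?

Maximum total: $254k

Optimal: Onyx→Route 2 ($55k), Ember→Route 1 ($100k), Umbra→Route 5 ($99k) — total 55+100+99 = $254k.
Max-entry greedy (repeatedly take the single best remaining cell) gives $194k, worse by 60.
Next-best assignment: Flint→Route 2, Ember→Route 1, Umbra→Route 5 = $249k.
Swapping Onyx↔Umbra (Onyx→Route 5 $85k, Umbra→Route 2 $15k) loses 54.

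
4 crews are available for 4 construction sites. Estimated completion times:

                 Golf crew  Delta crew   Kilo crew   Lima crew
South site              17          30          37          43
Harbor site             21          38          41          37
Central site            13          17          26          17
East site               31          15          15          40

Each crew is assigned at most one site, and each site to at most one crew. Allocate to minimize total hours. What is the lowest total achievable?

Optimal: Golf crew→Harbor site (21 hours), Delta crew→South site (30 hours), Kilo crew→East site (15 hours), Lima crew→Central site (17 hours) — total 21+30+15+17 = 83 hours.
Column-greedy (each site in turn goes to its cheapest remaining crew) gives 86 hours, worse by 3.
Next-best assignment: Golf crew→South site, Delta crew→Central site, Kilo crew→East site, Lima crew→Harbor site = 86 hours.

Minimum total: 83 hours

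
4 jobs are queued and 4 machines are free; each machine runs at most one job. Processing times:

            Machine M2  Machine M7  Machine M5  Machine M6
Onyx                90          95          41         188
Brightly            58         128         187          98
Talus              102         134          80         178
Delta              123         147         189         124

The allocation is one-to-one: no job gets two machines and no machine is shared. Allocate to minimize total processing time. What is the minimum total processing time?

Treat this as an assignment problem: match each job to one machine.
Optimal: Onyx→Machine M7 (95 min), Brightly→Machine M2 (58 min), Talus→Machine M5 (80 min), Delta→Machine M6 (124 min) — total 95+58+80+124 = 357 min.
Checked against all permutations: 357 min is optimal.

Minimum total: 357 min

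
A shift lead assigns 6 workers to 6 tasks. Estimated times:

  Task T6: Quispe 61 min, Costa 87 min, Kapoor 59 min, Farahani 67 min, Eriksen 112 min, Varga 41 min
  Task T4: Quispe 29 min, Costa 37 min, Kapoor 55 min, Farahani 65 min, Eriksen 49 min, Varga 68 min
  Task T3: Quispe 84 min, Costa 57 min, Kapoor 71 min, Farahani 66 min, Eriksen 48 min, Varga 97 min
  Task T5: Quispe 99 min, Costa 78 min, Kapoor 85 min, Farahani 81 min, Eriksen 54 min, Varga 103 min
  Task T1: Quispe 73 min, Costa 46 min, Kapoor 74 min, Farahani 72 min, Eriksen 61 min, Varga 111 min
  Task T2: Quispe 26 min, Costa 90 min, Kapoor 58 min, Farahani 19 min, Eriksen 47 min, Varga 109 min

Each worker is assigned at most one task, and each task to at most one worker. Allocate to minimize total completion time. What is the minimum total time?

Minimum total: 260 min

Optimal: Quispe→Task T4 (29 min), Costa→Task T1 (46 min), Kapoor→Task T3 (71 min), Farahani→Task T2 (19 min), Eriksen→Task T5 (54 min), Varga→Task T6 (41 min) — total 29+46+71+19+54+41 = 260 min.
Min-entry greedy (repeatedly take the single cheapest remaining cell) gives 268 min, worse by 8.
Swapping Eriksen↔Quispe (Eriksen→Task T4 49 min, Quispe→Task T5 99 min) adds 65.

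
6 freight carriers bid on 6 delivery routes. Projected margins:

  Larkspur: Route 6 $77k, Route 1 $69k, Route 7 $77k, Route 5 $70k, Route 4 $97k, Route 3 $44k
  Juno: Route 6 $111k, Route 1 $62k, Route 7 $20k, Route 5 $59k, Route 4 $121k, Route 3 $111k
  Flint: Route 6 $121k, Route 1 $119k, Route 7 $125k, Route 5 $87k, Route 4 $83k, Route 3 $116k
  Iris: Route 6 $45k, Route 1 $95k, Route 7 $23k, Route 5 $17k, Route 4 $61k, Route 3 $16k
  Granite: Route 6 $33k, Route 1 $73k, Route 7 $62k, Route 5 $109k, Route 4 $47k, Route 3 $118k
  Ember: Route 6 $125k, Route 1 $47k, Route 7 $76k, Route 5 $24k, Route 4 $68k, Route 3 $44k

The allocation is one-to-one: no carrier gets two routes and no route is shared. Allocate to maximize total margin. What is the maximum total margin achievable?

Optimal: Larkspur→Route 4 ($97k), Juno→Route 3 ($111k), Flint→Route 7 ($125k), Iris→Route 1 ($95k), Granite→Route 5 ($109k), Ember→Route 6 ($125k) — total 97+111+125+95+109+125 = $662k.
Column-greedy (each route in turn goes to its best remaining carrier) gives $567k, worse by 95.
Next-best assignment: Larkspur→Route 5, Juno→Route 4, Flint→Route 7, Iris→Route 1, Granite→Route 3, Ember→Route 6 = $654k.

Max total: $662k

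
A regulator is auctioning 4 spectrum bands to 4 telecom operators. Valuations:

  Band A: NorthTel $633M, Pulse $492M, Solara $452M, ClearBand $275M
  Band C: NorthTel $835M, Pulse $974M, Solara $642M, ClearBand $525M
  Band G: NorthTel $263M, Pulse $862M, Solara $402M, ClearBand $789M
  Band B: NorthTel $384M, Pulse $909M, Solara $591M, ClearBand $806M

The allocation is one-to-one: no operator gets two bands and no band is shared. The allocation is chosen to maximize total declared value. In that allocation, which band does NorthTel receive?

Optimal: NorthTel→Band A ($633M), Pulse→Band C ($974M), Solara→Band B ($591M), ClearBand→Band G ($789M) — total 633+974+591+789 = $2987M.
Row-greedy (each operator in turn takes its best remaining band) gives $2985M, worse by 2.
Next-best assignment: NorthTel→Band C, Pulse→Band B, Solara→Band A, ClearBand→Band G = $2985M.
Every other assignment is strictly worse.
NorthTel's own top band is Band C ($835M), but forcing NorthTel→Band C and reassigning the rest optimally gives only $2985M — worse by 2.

NorthTel receives Band A.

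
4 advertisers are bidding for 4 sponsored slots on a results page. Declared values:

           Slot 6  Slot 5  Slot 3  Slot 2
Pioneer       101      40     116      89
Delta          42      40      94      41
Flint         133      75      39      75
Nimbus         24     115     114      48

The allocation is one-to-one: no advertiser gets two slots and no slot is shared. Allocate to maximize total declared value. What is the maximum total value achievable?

Optimal: Pioneer→Slot 2 ($89), Delta→Slot 3 ($94), Flint→Slot 6 ($133), Nimbus→Slot 5 ($115) — total 89+94+133+115 = $431.
Column-greedy (each slot in turn goes to its best remaining advertiser) gives $405, worse by 26.
Swapping Delta↔Flint (Delta→Slot 6 $42, Flint→Slot 3 $39) loses 146.
Checked against all permutations: $431 is optimal.

Maximum total: $431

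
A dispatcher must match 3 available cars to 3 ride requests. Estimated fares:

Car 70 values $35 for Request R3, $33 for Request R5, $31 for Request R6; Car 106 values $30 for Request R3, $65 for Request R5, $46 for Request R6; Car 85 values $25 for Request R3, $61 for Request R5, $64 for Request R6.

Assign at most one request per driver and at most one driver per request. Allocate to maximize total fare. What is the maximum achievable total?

Optimal: Car 70→Request R3 ($35), Car 106→Request R5 ($65), Car 85→Request R6 ($64) — total 35+65+64 = $164.
Every other assignment is strictly worse.

Maximum total: $164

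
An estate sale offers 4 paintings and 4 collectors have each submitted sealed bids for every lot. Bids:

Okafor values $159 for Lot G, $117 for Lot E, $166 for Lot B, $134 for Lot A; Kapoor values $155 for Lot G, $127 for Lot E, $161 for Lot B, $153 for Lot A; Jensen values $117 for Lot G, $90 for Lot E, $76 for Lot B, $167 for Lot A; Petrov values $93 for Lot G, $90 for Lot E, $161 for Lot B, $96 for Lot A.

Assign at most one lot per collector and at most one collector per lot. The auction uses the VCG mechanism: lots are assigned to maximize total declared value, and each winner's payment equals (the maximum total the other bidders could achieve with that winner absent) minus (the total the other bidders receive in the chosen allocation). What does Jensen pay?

Jensen pays $26.

Efficient allocation: Okafor→Lot G ($159), Kapoor→Lot E ($127), Jensen→Lot A ($167), Petrov→Lot B ($161); total welfare W = $614.
Jensen receives Lot A at value $167, so the others get W − 167 = $447.
Without Jensen: best allocation of the remaining 3 bidders over all 4 lots is Okafor→Lot G ($159), Kapoor→Lot A ($153), Petrov→Lot B ($161), total $473.
VCG payment = (others' best without Jensen) − (others' welfare with Jensen) = 473 − 447 = $26.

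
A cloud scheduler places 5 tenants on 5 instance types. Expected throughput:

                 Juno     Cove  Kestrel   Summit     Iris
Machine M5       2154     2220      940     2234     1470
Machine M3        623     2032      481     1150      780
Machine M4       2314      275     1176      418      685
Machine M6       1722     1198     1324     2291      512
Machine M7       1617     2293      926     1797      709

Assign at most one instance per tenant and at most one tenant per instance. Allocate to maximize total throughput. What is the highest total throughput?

Maximum total: 9033 ops/s

Optimal: Juno→Machine M4 (2314 ops/s), Cove→Machine M3 (2032 ops/s), Kestrel→Machine M7 (926 ops/s), Summit→Machine M6 (2291 ops/s), Iris→Machine M5 (1470 ops/s) — total 2314+2032+926+2291+1470 = 9033 ops/s.
Max-entry greedy (repeatedly take the single best remaining cell) gives 8849 ops/s, worse by 184.
Next-best assignment: Juno→Machine M4, Cove→Machine M7, Kestrel→Machine M6, Summit→Machine M5, Iris→Machine M3 = 8945 ops/s.
Swapping Juno↔Cove (Juno→Machine M3 623 ops/s, Cove→Machine M4 275 ops/s) loses 3448.
Checked against all permutations: 9033 ops/s is optimal.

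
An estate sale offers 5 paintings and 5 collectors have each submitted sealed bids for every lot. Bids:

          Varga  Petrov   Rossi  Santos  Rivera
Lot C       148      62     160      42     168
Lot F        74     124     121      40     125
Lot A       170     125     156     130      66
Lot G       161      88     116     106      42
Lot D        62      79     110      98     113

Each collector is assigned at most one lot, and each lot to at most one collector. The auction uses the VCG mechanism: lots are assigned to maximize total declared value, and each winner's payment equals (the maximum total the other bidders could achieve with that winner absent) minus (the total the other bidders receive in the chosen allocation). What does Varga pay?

Varga pays $8.

Efficient allocation: Varga→Lot G ($161), Petrov→Lot F ($124), Rossi→Lot A ($156), Santos→Lot D ($98), Rivera→Lot C ($168); total welfare W = $707.
Varga receives Lot G at value $161, so the others get W − 161 = $546.
Without Varga: best allocation of the remaining 4 bidders over all 5 lots is Petrov→Lot F ($124), Rossi→Lot A ($156), Santos→Lot G ($106), Rivera→Lot C ($168), total $554.
VCG payment = (others' best without Varga) − (others' welfare with Varga) = 554 − 546 = $8.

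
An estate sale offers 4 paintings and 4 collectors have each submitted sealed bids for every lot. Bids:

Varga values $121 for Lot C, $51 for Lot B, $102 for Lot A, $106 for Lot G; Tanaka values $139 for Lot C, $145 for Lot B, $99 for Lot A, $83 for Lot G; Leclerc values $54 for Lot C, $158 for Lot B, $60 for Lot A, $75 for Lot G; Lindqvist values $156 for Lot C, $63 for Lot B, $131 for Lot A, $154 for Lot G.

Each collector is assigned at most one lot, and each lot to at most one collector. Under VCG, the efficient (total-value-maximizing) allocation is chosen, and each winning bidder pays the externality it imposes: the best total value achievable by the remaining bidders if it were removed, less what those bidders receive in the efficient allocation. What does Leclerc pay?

Leclerc pays $25.

Efficient allocation: Varga→Lot A ($102), Tanaka→Lot C ($139), Leclerc→Lot B ($158), Lindqvist→Lot G ($154); total welfare W = $553.
Leclerc receives Lot B at value $158, so the others get W − 158 = $395.
Without Leclerc: best allocation of the remaining 3 bidders over all 4 lots is Varga→Lot C ($121), Tanaka→Lot B ($145), Lindqvist→Lot G ($154), total $420.
VCG payment = (others' best without Leclerc) − (others' welfare with Leclerc) = 420 − 395 = $25.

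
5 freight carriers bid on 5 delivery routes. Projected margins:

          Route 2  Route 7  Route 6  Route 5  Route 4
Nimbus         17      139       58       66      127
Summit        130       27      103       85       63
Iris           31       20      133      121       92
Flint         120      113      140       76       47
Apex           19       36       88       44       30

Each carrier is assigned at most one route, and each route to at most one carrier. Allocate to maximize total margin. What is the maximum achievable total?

Max total: $579k

Optimal: Nimbus→Route 4 ($127k), Summit→Route 2 ($130k), Iris→Route 5 ($121k), Flint→Route 7 ($113k), Apex→Route 6 ($88k) — total 127+130+121+113+88 = $579k.
Column-greedy (each route in turn goes to its best remaining carrier) gives $560k, worse by 19.
Swapping Iris↔Summit (Iris→Route 2 $31k, Summit→Route 5 $85k) loses 135.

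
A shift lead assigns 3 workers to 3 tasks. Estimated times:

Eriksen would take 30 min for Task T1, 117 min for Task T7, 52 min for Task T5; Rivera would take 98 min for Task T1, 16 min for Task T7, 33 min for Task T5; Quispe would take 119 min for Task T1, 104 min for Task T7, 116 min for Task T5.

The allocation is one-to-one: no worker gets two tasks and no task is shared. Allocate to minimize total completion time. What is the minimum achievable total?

This is a one-to-one assignment (minimum-cost bipartite matching).
Optimal: Eriksen→Task T1 (30 min), Rivera→Task T7 (16 min), Quispe→Task T5 (116 min) — total 30+16+116 = 162 min.

Minimum total: 162 min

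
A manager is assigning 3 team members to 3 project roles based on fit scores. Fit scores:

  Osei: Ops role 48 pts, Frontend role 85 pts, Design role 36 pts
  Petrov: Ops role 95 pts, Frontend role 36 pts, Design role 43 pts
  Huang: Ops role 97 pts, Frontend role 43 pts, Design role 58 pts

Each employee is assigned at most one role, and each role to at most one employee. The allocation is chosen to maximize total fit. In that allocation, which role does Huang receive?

Huang receives Design role.

This is a one-to-one assignment (maximum-weight bipartite matching).
Optimal: Osei→Frontend role (85 pts), Petrov→Ops role (95 pts), Huang→Design role (58 pts) — total 85+95+58 = 238 pts.
Max-entry greedy (repeatedly take the single best remaining cell) gives 225 pts, worse by 13.
Next-best assignment: Osei→Frontend role, Petrov→Design role, Huang→Ops role = 225 pts.
Swapping Osei↔Petrov (Osei→Ops role 48 pts, Petrov→Frontend role 36 pts) loses 96.
No other one-to-one assignment exceeds 238 pts.
Huang's own top role is Ops role (97 pts), but forcing Huang→Ops role and reassigning the rest optimally gives only 225 pts — worse by 13.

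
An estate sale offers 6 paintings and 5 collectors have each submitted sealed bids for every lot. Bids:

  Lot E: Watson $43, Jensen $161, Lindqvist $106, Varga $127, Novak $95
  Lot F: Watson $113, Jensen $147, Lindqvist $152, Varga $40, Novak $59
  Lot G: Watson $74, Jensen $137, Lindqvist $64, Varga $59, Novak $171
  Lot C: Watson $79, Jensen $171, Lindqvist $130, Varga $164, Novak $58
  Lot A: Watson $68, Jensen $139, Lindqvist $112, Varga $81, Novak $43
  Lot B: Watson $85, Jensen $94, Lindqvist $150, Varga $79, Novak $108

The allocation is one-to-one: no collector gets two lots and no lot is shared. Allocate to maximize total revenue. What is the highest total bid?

Treat this as an assignment problem: match each collector to one lot.
Optimal: Watson→Lot F ($113), Jensen→Lot E ($161), Lindqvist→Lot B ($150), Varga→Lot C ($164), Novak→Lot G ($171) — total 113+161+150+164+171 = $759.
Max-entry greedy (repeatedly take the single best remaining cell) gives $706, worse by 53.

Maximum total: $759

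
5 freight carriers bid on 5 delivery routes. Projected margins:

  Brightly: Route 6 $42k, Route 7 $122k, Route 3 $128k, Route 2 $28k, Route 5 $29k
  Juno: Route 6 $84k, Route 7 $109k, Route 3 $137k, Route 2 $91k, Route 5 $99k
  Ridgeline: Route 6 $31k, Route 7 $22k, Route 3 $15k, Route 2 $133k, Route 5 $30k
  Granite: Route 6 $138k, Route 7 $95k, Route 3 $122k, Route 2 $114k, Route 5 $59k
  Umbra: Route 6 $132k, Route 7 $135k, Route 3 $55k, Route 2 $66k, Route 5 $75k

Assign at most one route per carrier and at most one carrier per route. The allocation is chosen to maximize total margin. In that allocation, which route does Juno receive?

Juno receives Route 5.

This is the linear assignment problem.
Optimal: Brightly→Route 3 ($128k), Juno→Route 5 ($99k), Ridgeline→Route 2 ($133k), Granite→Route 6 ($138k), Umbra→Route 7 ($135k) — total 128+99+133+138+135 = $633k.
Row-greedy (each carrier in turn takes its best remaining route) gives $583k, worse by 50.
Juno's own top route is Route 3 ($137k), but forcing Juno→Route 3 and reassigning the rest optimally gives only $605k — worse by 28.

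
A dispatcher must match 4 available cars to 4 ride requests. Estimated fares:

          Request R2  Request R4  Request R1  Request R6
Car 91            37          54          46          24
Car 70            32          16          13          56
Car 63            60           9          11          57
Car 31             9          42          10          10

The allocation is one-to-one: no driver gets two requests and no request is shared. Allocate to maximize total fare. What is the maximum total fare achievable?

Maximum total: $204

Treat this as an assignment problem: match each driver to one request.
Optimal: Car 91→Request R1 ($46), Car 70→Request R6 ($56), Car 63→Request R2 ($60), Car 31→Request R4 ($42) — total 46+56+60+42 = $204.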